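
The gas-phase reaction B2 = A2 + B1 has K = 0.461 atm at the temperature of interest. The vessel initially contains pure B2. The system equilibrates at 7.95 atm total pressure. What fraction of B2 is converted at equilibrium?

Let X = conversion of B2 (basis 1 mol B2); extent of reaction ξ = X.
Moles: n_B2 = 1 − X; n_A2 = X; n_B1 = X.
n_T = Σnᵢ = 1 + X.
With p_i = (n_i/n_T)P, K = p_A2 p_B1 / (p_B2).
Setting this equal to 0.461 atm and taking the physical root (0 < X < 1) gives X = 0.234.

X = 0.234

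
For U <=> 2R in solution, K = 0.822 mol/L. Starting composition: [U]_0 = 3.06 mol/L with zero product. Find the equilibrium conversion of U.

Let X = conversion of U; extent ξ = 3.06·X mol/L.
Concentrations: [U] = 3.06 − 3.06X; [R] = 6.12X.
K = [R]^2 / ([U]).
Setting equal to 0.822 and solving for X on (0,1) gives X = 0.228.

X = 0.228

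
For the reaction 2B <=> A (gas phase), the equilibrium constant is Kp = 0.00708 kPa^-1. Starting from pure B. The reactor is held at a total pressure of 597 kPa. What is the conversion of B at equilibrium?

X = 0.764

Basis: 1 mol B initially; let X = conversion of B. Extent ξ = 0.5X.
Moles: n_B = 1 − X; n_A = 0.5X.
n_T = Σnᵢ = 1 − 0.5X.
Mole fractions y_i = n_i/n_T; Kp = p_A / (p_B^2) with p_i = y_i·P.
Equating to 0.00708 kPa^-1 and solving on 0 < X < 1: X = 0.764.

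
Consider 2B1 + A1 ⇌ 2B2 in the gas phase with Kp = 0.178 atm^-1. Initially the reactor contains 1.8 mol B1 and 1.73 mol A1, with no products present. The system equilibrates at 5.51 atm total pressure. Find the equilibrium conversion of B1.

X = 0.395

Let X = conversion of B1 (basis 1.8 mol B1); extent of reaction ξ = 0.9X.
At extent ξ: n_B1 = 1.8 − 1.8X; n_A1 = 1.73 − 0.9X; n_B2 = 1.8X.
n_T = Σnᵢ = 3.53 − 0.9X.
With p_i = (n_i/n_T)P, Kp = p_B2^2 / (p_B1^2 p_A1).
Substituting and setting equal to 0.178 atm^-1 gives a polynomial in X; the root in (0,1) is X = 0.395.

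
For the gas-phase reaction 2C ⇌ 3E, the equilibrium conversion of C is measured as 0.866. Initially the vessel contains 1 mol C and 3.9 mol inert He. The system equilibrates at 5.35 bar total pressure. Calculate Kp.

Kp = 122 bar

Basis: 1 mol C initially; let X = conversion of C. Extent ξ = 0.5X.
Moles: n_C = 1 − X; n_E = 1.5X; n_I = 3.9 (inert).
Summing: n_T = 4.9 + 0.5X.
At X = 0.866: n_C = 0.134, n_E = 1.3, n_T = 5.33.
p_i = (n_i/n_T)·P. Kp = p_E^3 / (p_C^2) = 122 bar.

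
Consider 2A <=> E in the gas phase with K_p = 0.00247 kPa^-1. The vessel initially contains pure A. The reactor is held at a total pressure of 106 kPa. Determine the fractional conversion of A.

X = 0.301

Let X = conversion of A (basis 1 mol A); extent of reaction ξ = 0.5X.
Species balance: n_A = 1 − X; n_E = 0.5X.
Total moles n_T = 1 − 0.5X.
y_i = n_i/n_T, p_i = y_i·P. K_p = p_E / (p_A^2).
Substituting and setting equal to 0.00247 kPa^-1 gives a polynomial in X; the root in (0,1) is X = 0.301.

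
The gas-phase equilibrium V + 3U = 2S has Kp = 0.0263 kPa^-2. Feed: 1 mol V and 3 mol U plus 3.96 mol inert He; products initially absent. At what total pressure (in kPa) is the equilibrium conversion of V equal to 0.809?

Basis: 1 mol V initially; let X = conversion of V. Extent ξ = X.
At extent ξ: n_V = 1 − X; n_U = 3 − 3X; n_S = 2X; n_I = 3.96 (inert).
n_T = Σnᵢ = 7.96 − 2X.
Kp = p_S^2 / (p_V p_U^3) with p_i = (n_i/n_T)·P.
At X = 0.809: the mole-fraction product g(X) = Π y_i^ν_i = 2930. Since Kp = g(X)·P^{-2}, P = (g/Kp)^(1/2) = (2930/0.0263)^(1/2) = 334 kPa.

P = 334 kPa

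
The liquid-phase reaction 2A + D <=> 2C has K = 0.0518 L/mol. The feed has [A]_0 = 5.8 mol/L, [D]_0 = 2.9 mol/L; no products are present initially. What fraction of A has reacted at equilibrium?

X = 0.251

Let X = conversion of A; extent ξ = 5.8X/2 mol/L.
Concentrations: [A] = 5.8 − 5.8X; [D] = 2.9 − 2.9X; [C] = 5.8X.
K = [C]^2 / ([A]^2 [D]).
Equating to 0.0518 L/mol: the physical root is X = 0.251.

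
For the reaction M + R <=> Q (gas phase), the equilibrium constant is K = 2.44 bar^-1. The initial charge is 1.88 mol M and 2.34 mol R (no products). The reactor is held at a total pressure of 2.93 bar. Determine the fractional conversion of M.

X = 0.713

Let X = conversion of M (basis 1.88 mol M); extent of reaction ξ = 1.88X.
Species balance: n_M = 1.88 − 1.88X; n_R = 2.34 − 1.88X; n_Q = 1.88X.
n_T = Σnᵢ = 4.22 − 1.88X.
y_i = n_i/n_T, p_i = y_i·P. K = p_Q / (p_M p_R).
This yields a degree-2 equation in X; solving on (0,1), X = 0.713.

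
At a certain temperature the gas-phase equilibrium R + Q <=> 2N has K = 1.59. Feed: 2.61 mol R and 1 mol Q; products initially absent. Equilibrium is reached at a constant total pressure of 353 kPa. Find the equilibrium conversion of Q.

Let X = conversion of Q (basis 1 mol Q); extent of reaction ξ = X.
Moles: n_R = 2.61 − X; n_Q = 1 − X; n_N = 2X.
Total moles n_T = 3.61 (Δν = 0, constant).
Mole fractions y_i = n_i/n_T; K = p_N^2 / (p_R p_Q) with p_i = y_i·P.
Equating to 1.59 and solving on 0 < X < 1: X = 0.581.

X = 0.581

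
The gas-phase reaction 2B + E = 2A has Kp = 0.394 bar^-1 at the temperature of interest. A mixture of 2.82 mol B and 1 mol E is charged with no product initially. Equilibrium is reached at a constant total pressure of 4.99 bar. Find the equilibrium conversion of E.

Take 1 mol E as basis and let X be its fractional conversion, so ξ = X.
At extent ξ: n_B = 2.82 − 2X; n_E = 1 − X; n_A = 2X.
Total moles n_T = 3.82 − X.
y_i = n_i/n_T, p_i = y_i·P. Kp = p_A^2 / (p_B^2 p_E).
This yields a degree-3 equation in X; solving on (0,1), X = 0.498.

X = 0.498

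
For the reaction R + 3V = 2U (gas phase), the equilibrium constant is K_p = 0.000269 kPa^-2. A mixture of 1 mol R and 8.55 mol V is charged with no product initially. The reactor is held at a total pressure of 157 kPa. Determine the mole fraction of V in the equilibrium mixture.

y_V = 0.761

Basis: 1 mol R initially; let X = conversion of R. Extent ξ = X.
At extent ξ: n_R = 1 − X; n_V = 8.55 − 3X; n_U = 2X.
Summing: n_T = 9.55 − 2X.
With p_i = (n_i/n_T)P, K_p = p_U^2 / (p_R p_V^3).
This yields a degree-4 equation in X; solving on (0,1), X = 0.868.
Then n_V = 5.95, n_T = 7.81, so y_V = 0.761.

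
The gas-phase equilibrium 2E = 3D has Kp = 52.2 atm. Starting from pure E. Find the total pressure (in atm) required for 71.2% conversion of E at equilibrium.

Let X = conversion of E (basis 1 mol E); extent of reaction ξ = 0.5X.
Moles: n_E = 1 − X; n_D = 1.5X.
n_T = Σnᵢ = 1 + 0.5X.
Kp = p_D^3 / (p_E^2) with p_i = (n_i/n_T)·P.
At X = 0.712: the mole-fraction product g(X) = Π y_i^ν_i = 10.83. Since Kp = g(X)·P^{1}, P = (Kp/g)^(1/1) = (52.2/10.83)^(1/1) = 4.82 atm.

P = 4.82 atm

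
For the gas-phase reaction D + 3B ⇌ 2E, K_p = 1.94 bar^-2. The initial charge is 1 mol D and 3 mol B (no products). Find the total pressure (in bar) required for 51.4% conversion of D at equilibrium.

Basis: 1 mol D initially; let X = conversion of D. Extent ξ = X.
Mole table: n_D = 1 − X; n_B = 3 − 3X; n_E = 2X.
Summing: n_T = 4 − 2X.
K_p = p_E^2 / (p_D p_B^3) with p_i = (n_i/n_T)·P.
At X = 0.514: the mole-fraction product g(X) = Π y_i^ν_i = 6.197. Since K_p = g(X)·P^{-2}, P = (g/K_p)^(1/2) = (6.197/1.94)^(1/2) = 1.79 bar.

P = 1.79 bar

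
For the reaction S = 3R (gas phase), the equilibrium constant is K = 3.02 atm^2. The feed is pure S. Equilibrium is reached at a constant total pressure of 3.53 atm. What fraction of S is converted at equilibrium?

Basis: 1 mol S initially; let X = conversion of S. Extent ξ = X.
Moles: n_S = 1 − X; n_R = 3X.
Summing: n_T = 1 + 2X.
y_i = n_i/n_T, p_i = y_i·P. K = p_R^3 / (p_S).
Setting this equal to 3.02 atm^2 and taking the physical root (0 < X < 1) gives X = 0.247.

X = 0.247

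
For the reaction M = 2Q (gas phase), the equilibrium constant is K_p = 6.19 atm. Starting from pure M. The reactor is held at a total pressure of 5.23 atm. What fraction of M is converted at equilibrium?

Let X = conversion of M (basis 1 mol M); extent of reaction ξ = X.
Species balance: n_M = 1 − X; n_Q = 2X.
Summing: n_T = 1 + X.
y_i = n_i/n_T, p_i = y_i·P. K_p = p_Q^2 / (p_M).
This yields a degree-2 equation in X; solving on (0,1), X = 0.478.

X = 0.478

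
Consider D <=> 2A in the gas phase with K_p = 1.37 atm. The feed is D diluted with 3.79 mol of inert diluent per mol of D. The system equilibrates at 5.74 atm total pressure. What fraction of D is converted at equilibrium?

Basis: 1 mol D initially; let X = conversion of D. Extent ξ = X.
At extent ξ: n_D = 1 − X; n_A = 2X; n_I = 3.79 (inert).
Summing: n_T = 4.79 + X.
Mole fractions y_i = n_i/n_T; K_p = p_A^2 / (p_D) with p_i = y_i·P.
This yields a degree-2 equation in X; solving on (0,1), X = 0.423.

X = 0.423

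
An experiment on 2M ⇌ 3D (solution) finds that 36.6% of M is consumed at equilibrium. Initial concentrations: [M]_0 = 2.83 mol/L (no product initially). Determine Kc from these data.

Kc = 1.16 mol/L

Let X = conversion of M.
Concentrations: [M] = 2.83 − 2.83X; [D] = 4.25X.
At X = 0.366: [M] = 1.79, [D] = 1.55.
Kc = [D]^3 / ([M]^2) = 1.16 mol/L.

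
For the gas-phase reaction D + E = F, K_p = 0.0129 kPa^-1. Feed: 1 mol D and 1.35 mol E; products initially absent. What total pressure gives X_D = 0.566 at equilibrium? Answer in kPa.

P = 230 kPa

Basis: 1 mol D initially; let X = conversion of D. Extent ξ = X.
At extent ξ: n_D = 1 − X; n_E = 1.35 − X; n_F = X.
Total moles n_T = 2.35 − X.
K_p = p_F / (p_D p_E) with p_i = (n_i/n_T)·P.
At X = 0.566: the mole-fraction product g(X) = Π y_i^ν_i = 2.968. Since K_p = g(X)·P^{-1}, P = (g/K_p)^(1/1) = (2.968/0.0129)^(1/1) = 230 kPa.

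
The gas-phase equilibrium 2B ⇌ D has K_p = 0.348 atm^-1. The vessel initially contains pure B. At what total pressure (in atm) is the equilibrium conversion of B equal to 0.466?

Take 1 mol B as basis and let X be its fractional conversion, so ξ = 0.5X.
At extent ξ: n_B = 1 − X; n_D = 0.5X.
Total moles n_T = 1 − 0.5X.
K_p = p_D / (p_B^2) with p_i = (n_i/n_T)·P.
At X = 0.466: the mole-fraction product g(X) = Π y_i^ν_i = 0.6267. Since K_p = g(X)·P^{-1}, P = (g/K_p)^(1/1) = (0.6267/0.348)^(1/1) = 1.8 atm.

P = 1.8 atm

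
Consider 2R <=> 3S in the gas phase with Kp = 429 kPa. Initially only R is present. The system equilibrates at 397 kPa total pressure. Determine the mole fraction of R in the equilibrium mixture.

Let X = conversion of R (basis 1 mol R); extent of reaction ξ = 0.5X.
Species balance: n_R = 1 − X; n_S = 1.5X.
Summing: n_T = 1 + 0.5X.
Mole fractions y_i = n_i/n_T; Kp = p_S^3 / (p_R^2) with p_i = y_i·P.
Equating to 429 kPa and solving on 0 < X < 1: X = 0.477.
Then n_R = 0.523, n_T = 1.24, so y_R = 0.422.

y_R = 0.422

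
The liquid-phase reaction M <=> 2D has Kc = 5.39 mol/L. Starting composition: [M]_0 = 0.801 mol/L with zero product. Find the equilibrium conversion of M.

X = 0.705

Let X = conversion of M; extent ξ = 0.801·X mol/L.
Concentrations: [M] = 0.801 − 0.801X; [D] = 1.6X.
Kc = [D]^2 / ([M]).
Equating to 5.39 mol/L: the physical root is X = 0.705.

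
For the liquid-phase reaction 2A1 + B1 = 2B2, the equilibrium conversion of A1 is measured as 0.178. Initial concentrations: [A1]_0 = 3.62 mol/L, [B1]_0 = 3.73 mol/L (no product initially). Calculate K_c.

K_c = 0.0138 L/mol

Let X = conversion of A1.
Concentrations: [A1] = 3.62 − 3.62X; [B1] = 3.73 − 1.81X; [B2] = 3.62X.
At X = 0.178: [A1] = 2.98, [B1] = 3.41, [B2] = 0.644.
K_c = [B2]^2 / ([A1]^2 [B1]) = 0.0138 L/mol.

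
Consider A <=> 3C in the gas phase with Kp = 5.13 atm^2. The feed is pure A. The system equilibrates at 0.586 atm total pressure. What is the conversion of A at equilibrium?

Basis: 1 mol A initially; let X = conversion of A. Extent ξ = X.
Mole table: n_A = 1 − X; n_C = 3X.
Total moles n_T = 1 + 2X.
With p_i = (n_i/n_T)P, Kp = p_C^3 / (p_A).
This yields a degree-3 equation in X; solving on (0,1), X = 0.848.

X = 0.848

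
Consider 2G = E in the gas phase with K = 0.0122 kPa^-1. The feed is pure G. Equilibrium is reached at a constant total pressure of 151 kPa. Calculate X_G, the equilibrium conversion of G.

X = 0.654

Take 1 mol G as basis and let X be its fractional conversion, so ξ = 0.5X.
Moles: n_G = 1 − X; n_E = 0.5X.
n_T = Σnᵢ = 1 − 0.5X.
y_i = n_i/n_T, p_i = y_i·P. K = p_E / (p_G^2).
Setting this equal to 0.0122 kPa^-1 and taking the physical root (0 < X < 1) gives X = 0.654.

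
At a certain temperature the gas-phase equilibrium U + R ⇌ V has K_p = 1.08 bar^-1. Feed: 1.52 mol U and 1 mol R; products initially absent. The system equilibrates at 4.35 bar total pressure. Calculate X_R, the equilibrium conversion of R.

X = 0.682

Take 1 mol R as basis and let X be its fractional conversion, so ξ = X.
At extent ξ: n_U = 1.52 − X; n_R = 1 − X; n_V = X.
n_T = Σnᵢ = 2.52 − X.
y_i = n_i/n_T, p_i = y_i·P. K_p = p_V / (p_U p_R).
Substituting and setting equal to 1.08 bar^-1 gives a polynomial in X; the root in (0,1) is X = 0.682.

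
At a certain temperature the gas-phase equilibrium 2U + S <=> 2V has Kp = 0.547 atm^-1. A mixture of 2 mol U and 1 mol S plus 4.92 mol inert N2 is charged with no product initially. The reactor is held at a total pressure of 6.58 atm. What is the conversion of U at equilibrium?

X = 0.356

Basis: 2 mol U initially; let X = conversion of U. Extent ξ = X.
Moles: n_U = 2 − 2X; n_S = 1 − X; n_V = 2X; n_I = 4.92 (inert).
Total moles n_T = 7.92 − X.
y_i = n_i/n_T, p_i = y_i·P. Kp = p_V^2 / (p_U^2 p_S).
Substituting and setting equal to 0.547 atm^-1 gives a polynomial in X; the root in (0,1) is X = 0.356.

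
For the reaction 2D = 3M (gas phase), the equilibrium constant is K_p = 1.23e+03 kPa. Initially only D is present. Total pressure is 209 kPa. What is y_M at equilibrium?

Let X = conversion of D (basis 1 mol D); extent of reaction ξ = 0.5X.
Moles: n_D = 1 − X; n_M = 1.5X.
Total moles n_T = 1 + 0.5X.
With p_i = (n_i/n_T)P, K_p = p_M^3 / (p_D^2).
This yields a degree-3 equation in X; solving on (0,1), X = 0.653.
Then n_M = 0.98, n_T = 1.33, so y_M = 0.738.

y_M = 0.738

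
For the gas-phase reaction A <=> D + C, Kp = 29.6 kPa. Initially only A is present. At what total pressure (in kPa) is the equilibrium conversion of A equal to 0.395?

P = 160 kPa

Basis: 1 mol A initially; let X = conversion of A. Extent ξ = X.
Moles: n_A = 1 − X; n_D = X; n_C = X.
Summing: n_T = 1 + X.
Kp = p_D p_C / (p_A) with p_i = (n_i/n_T)·P.
At X = 0.395: the mole-fraction product g(X) = Π y_i^ν_i = 0.1849. Since Kp = g(X)·P^{1}, P = (Kp/g)^(1/1) = (29.6/0.1849)^(1/1) = 160 kPa.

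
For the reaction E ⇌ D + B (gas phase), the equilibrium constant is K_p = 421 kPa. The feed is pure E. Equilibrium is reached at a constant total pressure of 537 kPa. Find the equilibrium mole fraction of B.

Take 1 mol E as basis and let X be its fractional conversion, so ξ = X.
Species balance: n_E = 1 − X; n_D = X; n_B = X.
Summing: n_T = 1 + X.
Mole fractions y_i = n_i/n_T; K_p = p_D p_B / (p_E) with p_i = y_i·P.
Substituting and setting equal to 421 kPa gives a polynomial in X; the root in (0,1) is X = 0.663.
Then n_B = 0.663, n_T = 1.66, so y_B = 0.399.

y_B = 0.399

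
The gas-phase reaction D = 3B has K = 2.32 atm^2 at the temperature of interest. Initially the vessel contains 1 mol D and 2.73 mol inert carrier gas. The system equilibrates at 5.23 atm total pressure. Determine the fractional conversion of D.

Basis: 1 mol D initially; let X = conversion of D. Extent ξ = X.
At extent ξ: n_D = 1 − X; n_B = 3X; n_I = 2.73 (inert).
Summing: n_T = 3.73 + 2X.
With p_i = (n_i/n_T)P, K = p_B^3 / (p_D).
This yields a degree-3 equation in X; solving on (0,1), X = 0.343.

X = 0.343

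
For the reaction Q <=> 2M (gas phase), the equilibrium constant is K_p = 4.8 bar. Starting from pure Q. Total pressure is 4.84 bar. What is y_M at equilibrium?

Take 1 mol Q as basis and let X be its fractional conversion, so ξ = X.
Mole table: n_Q = 1 − X; n_M = 2X.
Summing: n_T = 1 + X.
y_i = n_i/n_T, p_i = y_i·P. K_p = p_M^2 / (p_Q).
Equating to 4.8 bar and solving on 0 < X < 1: X = 0.446.
Then n_M = 0.891, n_T = 1.45, so y_M = 0.617.

y_M = 0.617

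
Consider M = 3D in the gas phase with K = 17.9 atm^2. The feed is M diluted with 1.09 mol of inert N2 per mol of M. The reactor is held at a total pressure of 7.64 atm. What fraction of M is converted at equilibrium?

X = 0.385

Let X = conversion of M (basis 1 mol M); extent of reaction ξ = X.
At extent ξ: n_M = 1 − X; n_D = 3X; n_I = 1.09 (inert).
n_T = Σnᵢ = 2.09 + 2X.
Mole fractions y_i = n_i/n_T; K = p_D^3 / (p_M) with p_i = y_i·P.
Equating to 17.9 atm^2 and solving on 0 < X < 1: X = 0.385.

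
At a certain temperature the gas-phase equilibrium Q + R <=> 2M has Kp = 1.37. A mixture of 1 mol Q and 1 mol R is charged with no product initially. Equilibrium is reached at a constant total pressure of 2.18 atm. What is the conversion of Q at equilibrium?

X = 0.369

Basis: 1 mol Q initially; let X = conversion of Q. Extent ξ = X.
Species balance: n_Q = 1 − X; n_R = 1 − X; n_M = 2X.
n_T stays at 2 (no change in mole number).
y_i = n_i/n_T, p_i = y_i·P. Kp = p_M^2 / (p_Q p_R).
This yields a degree-2 equation in X; solving on (0,1), X = 0.369.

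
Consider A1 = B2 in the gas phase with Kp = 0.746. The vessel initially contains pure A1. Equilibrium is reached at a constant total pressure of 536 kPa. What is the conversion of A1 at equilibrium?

Basis: 1 mol A1 initially; let X = conversion of A1. Extent ξ = X.
Moles: n_A1 = 1 − X; n_B2 = X.
n_T stays at 1 (no change in mole number).
Mole fractions y_i = n_i/n_T; Kp = p_B2 / (p_A1) with p_i = y_i·P.
Equating to 0.746 and solving on 0 < X < 1: X = 0.427.

X = 0.427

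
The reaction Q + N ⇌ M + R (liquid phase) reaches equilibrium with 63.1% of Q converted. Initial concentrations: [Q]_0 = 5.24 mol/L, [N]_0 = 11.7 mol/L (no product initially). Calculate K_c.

K_c = 0.674

Let X = conversion of Q.
Concentrations: [Q] = 5.24 − 5.24X; [N] = 11.7 − 5.24X; [M] = 5.24X; [R] = 5.24X.
At X = 0.631: [Q] = 1.93, [N] = 8.39, [M] = 3.31, [R] = 3.31.
K_c = [M] [R] / ([Q] [N]) = 0.674.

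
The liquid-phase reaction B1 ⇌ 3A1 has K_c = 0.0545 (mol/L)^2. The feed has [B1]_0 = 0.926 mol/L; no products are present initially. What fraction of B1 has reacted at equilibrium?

Let X = conversion of B1; extent ξ = 0.926·X mol/L.
Concentrations: [B1] = 0.926 − 0.926X; [A1] = 2.78X.
K_c = [A1]^3 / ([B1]).
Setting equal to 0.0545 and solving for X on (0,1) gives X = 0.127.

X = 0.127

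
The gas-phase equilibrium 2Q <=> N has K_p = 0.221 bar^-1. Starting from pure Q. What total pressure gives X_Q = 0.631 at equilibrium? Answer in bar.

P = 7.18 bar

Basis: 1 mol Q initially; let X = conversion of Q. Extent ξ = 0.5X.
Mole table: n_Q = 1 − X; n_N = 0.5X.
n_T = Σnᵢ = 1 − 0.5X.
K_p = p_N / (p_Q^2) with p_i = (n_i/n_T)·P.
At X = 0.631: the mole-fraction product g(X) = Π y_i^ν_i = 1.586. Since K_p = g(X)·P^{-1}, P = (g/K_p)^(1/1) = (1.586/0.221)^(1/1) = 7.18 bar.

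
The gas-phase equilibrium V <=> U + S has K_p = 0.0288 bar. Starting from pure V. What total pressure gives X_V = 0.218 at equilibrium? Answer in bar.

Let X = conversion of V (basis 1 mol V); extent of reaction ξ = X.
Mole table: n_V = 1 − X; n_U = X; n_S = X.
Summing: n_T = 1 + X.
K_p = p_U p_S / (p_V) with p_i = (n_i/n_T)·P.
At X = 0.218: the mole-fraction product g(X) = Π y_i^ν_i = 0.0499. Since K_p = g(X)·P^{1}, P = (K_p/g)^(1/1) = (0.0288/0.0499)^(1/1) = 0.577 bar.

P = 0.577 bar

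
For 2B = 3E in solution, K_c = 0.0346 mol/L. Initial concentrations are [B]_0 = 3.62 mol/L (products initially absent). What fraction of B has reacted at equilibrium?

X = 0.129

Let X = conversion of B; extent ξ = 3.62X/2 mol/L.
Concentrations: [B] = 3.62 − 3.62X; [E] = 5.43X.
K_c = [E]^3 / ([B]^2).
Equating to 0.0346 mol/L: the physical root is X = 0.129.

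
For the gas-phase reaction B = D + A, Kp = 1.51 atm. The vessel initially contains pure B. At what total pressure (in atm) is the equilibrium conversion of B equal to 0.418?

Take 1 mol B as basis and let X be its fractional conversion, so ξ = X.
Mole table: n_B = 1 − X; n_D = X; n_A = X.
n_T = Σnᵢ = 1 + X.
Kp = p_D p_A / (p_B) with p_i = (n_i/n_T)·P.
At X = 0.418: the mole-fraction product g(X) = Π y_i^ν_i = 0.2117. Since Kp = g(X)·P^{1}, P = (Kp/g)^(1/1) = (1.51/0.2117)^(1/1) = 7.13 atm.

P = 7.13 atm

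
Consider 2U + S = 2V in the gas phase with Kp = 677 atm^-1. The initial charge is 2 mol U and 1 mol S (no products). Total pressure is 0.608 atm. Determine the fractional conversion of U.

X = 0.845

Let X = conversion of U (basis 2 mol U); extent of reaction ξ = X.
Mole table: n_U = 2 − 2X; n_S = 1 − X; n_V = 2X.
n_T = Σnᵢ = 3 − X.
Mole fractions y_i = n_i/n_T; Kp = p_V^2 / (p_U^2 p_S) with p_i = y_i·P.
Substituting and setting equal to 677 atm^-1 gives a polynomial in X; the root in (0,1) is X = 0.845.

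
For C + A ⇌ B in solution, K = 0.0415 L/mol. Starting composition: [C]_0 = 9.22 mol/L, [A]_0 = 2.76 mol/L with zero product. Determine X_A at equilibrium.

Let X = conversion of A; extent ξ = 2.76·X mol/L.
Concentrations: [C] = 9.22 − 2.76X; [A] = 2.76 − 2.76X; [B] = 2.76X.
K = [B] / ([C] [A]).
This equals 0.0415 at X = 0.261 (the root in 0 < X < 1).

X = 0.261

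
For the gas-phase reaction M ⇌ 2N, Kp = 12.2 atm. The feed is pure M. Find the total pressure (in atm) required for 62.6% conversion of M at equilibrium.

P = 4.73 atm

Take 1 mol M as basis and let X be its fractional conversion, so ξ = X.
Mole table: n_M = 1 − X; n_N = 2X.
n_T = Σnᵢ = 1 + X.
Kp = p_N^2 / (p_M) with p_i = (n_i/n_T)·P.
At X = 0.626: the mole-fraction product g(X) = Π y_i^ν_i = 2.578. Since Kp = g(X)·P^{1}, P = (Kp/g)^(1/1) = (12.2/2.578)^(1/1) = 4.73 atm.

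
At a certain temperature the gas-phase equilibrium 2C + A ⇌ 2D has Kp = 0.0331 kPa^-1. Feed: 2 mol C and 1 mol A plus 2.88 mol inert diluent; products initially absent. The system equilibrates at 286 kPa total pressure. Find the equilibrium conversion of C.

X = 0.487

Basis: 2 mol C initially; let X = conversion of C. Extent ξ = X.
At extent ξ: n_C = 2 − 2X; n_A = 1 − X; n_D = 2X; n_I = 2.88 (inert).
Summing: n_T = 5.88 − X.
With p_i = (n_i/n_T)P, Kp = p_D^2 / (p_C^2 p_A).
Equating to 0.0331 kPa^-1 and solving on 0 < X < 1: X = 0.487.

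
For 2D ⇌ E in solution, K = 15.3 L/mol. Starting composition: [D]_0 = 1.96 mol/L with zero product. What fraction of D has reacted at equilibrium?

X = 0.879

Let X = conversion of D; extent ξ = 1.96X/2 mol/L.
Concentrations: [D] = 1.96 − 1.96X; [E] = 0.98X.
K = [E] / ([D]^2).
Solving K = 15.3 for X ∈ (0,1): X = 0.879.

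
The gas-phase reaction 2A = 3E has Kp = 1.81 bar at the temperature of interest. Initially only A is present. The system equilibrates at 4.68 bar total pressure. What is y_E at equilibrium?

Take 1 mol A as basis and let X be its fractional conversion, so ξ = 0.5X.
At extent ξ: n_A = 1 − X; n_E = 1.5X.
Total moles n_T = 1 + 0.5X.
With p_i = (n_i/n_T)P, Kp = p_E^3 / (p_A^2).
Setting this equal to 1.81 bar and taking the physical root (0 < X < 1) gives X = 0.376.
Then n_E = 0.564, n_T = 1.19, so y_E = 0.474.

y_E = 0.474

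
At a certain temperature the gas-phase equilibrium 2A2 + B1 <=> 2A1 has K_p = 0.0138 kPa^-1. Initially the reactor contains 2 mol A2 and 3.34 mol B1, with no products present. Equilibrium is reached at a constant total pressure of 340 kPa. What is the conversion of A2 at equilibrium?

X = 0.622

Basis: 2 mol A2 initially; let X = conversion of A2. Extent ξ = X.
Moles: n_A2 = 2 − 2X; n_B1 = 3.34 − X; n_A1 = 2X.
n_T = Σnᵢ = 5.34 − X.
Mole fractions y_i = n_i/n_T; K_p = p_A1^2 / (p_A2^2 p_B1) with p_i = y_i·P.
Substituting and setting equal to 0.0138 kPa^-1 gives a polynomial in X; the root in (0,1) is X = 0.622.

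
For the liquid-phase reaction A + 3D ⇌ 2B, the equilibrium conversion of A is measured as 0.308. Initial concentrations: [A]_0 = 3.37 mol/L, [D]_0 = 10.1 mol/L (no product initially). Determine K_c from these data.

Let X = conversion of A.
Concentrations: [A] = 3.37 − 3.37X; [D] = 10.1 − 10.1X; [B] = 6.74X.
At X = 0.308: [A] = 2.33, [D] = 6.99, [B] = 2.08.
K_c = [B]^2 / ([A] [D]^3) = 0.00542 (mol/L)^-2.

K_c = 0.00542 (mol/L)^-2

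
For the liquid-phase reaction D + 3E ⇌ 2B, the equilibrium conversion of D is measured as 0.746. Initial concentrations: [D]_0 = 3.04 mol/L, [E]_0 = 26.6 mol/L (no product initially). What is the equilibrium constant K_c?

K_c = 0.00343 (mol/L)^-2

Let X = conversion of D.
Concentrations: [D] = 3.04 − 3.04X; [E] = 26.6 − 9.12X; [B] = 6.08X.
At X = 0.746: [D] = 0.772, [E] = 19.8, [B] = 4.54.
K_c = [B]^2 / ([D] [E]^3) = 0.00343 (mol/L)^-2.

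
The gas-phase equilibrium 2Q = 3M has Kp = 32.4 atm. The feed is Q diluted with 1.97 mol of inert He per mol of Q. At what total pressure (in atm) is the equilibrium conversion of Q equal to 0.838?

P = 1.45 atm

Take 1 mol Q as basis and let X be its fractional conversion, so ξ = 0.5X.
Mole table: n_Q = 1 − X; n_M = 1.5X; n_I = 1.97 (inert).
Total moles n_T = 2.97 + 0.5X.
Kp = p_M^3 / (p_Q^2) with p_i = (n_i/n_T)·P.
At X = 0.838: the mole-fraction product g(X) = Π y_i^ν_i = 22.33. Since Kp = g(X)·P^{1}, P = (Kp/g)^(1/1) = (32.4/22.33)^(1/1) = 1.45 atm.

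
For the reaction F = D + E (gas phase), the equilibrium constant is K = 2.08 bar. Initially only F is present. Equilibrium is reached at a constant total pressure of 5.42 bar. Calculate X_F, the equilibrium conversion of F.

X = 0.527

Let X = conversion of F (basis 1 mol F); extent of reaction ξ = X.
Species balance: n_F = 1 − X; n_D = X; n_E = X.
Summing: n_T = 1 + X.
With p_i = (n_i/n_T)P, K = p_D p_E / (p_F).
Substituting and setting equal to 2.08 bar gives a polynomial in X; the root in (0,1) is X = 0.527.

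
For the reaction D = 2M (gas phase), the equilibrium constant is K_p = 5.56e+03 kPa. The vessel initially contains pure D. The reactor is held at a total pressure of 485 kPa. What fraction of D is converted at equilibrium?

Let X = conversion of D (basis 1 mol D); extent of reaction ξ = X.
Species balance: n_D = 1 − X; n_M = 2X.
n_T = Σnᵢ = 1 + X.
Mole fractions y_i = n_i/n_T; K_p = p_M^2 / (p_D) with p_i = y_i·P.
This yields a degree-2 equation in X; solving on (0,1), X = 0.861.

X = 0.861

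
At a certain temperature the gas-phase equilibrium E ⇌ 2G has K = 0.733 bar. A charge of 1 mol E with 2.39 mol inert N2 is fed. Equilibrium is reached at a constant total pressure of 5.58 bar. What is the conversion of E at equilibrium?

Let X = conversion of E (basis 1 mol E); extent of reaction ξ = X.
At extent ξ: n_E = 1 − X; n_G = 2X; n_I = 2.39 (inert).
Summing: n_T = 3.39 + X.
Mole fractions y_i = n_i/n_T; K = p_G^2 / (p_E) with p_i = y_i·P.
Setting this equal to 0.733 bar and taking the physical root (0 < X < 1) gives X = 0.293.

X = 0.293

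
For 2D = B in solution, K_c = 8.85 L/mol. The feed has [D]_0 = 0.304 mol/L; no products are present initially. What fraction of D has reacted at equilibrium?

Let X = conversion of D; extent ξ = 0.304X/2 mol/L.
Concentrations: [D] = 0.304 − 0.304X; [B] = 0.152X.
K_c = [B] / ([D]^2).
Equating to 8.85 L/mol: the physical root is X = 0.652.

X = 0.652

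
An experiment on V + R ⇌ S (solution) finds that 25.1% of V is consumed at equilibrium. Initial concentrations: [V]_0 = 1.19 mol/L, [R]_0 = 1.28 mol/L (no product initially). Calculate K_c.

K_c = 0.341 L/mol

Let X = conversion of V.
Concentrations: [V] = 1.19 − 1.19X; [R] = 1.28 − 1.19X; [S] = 1.19X.
At X = 0.251: [V] = 0.891, [R] = 0.981, [S] = 0.299.
K_c = [S] / ([V] [R]) = 0.341 L/mol.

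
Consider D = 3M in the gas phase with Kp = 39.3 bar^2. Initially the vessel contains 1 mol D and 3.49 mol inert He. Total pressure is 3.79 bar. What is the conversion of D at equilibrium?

Take 1 mol D as basis and let X be its fractional conversion, so ξ = X.
Moles: n_D = 1 − X; n_M = 3X; n_I = 3.49 (inert).
n_T = Σnᵢ = 4.49 + 2X.
y_i = n_i/n_T, p_i = y_i·P. Kp = p_M^3 / (p_D).
Equating to 39.3 bar^2 and solving on 0 < X < 1: X = 0.844.

X = 0.844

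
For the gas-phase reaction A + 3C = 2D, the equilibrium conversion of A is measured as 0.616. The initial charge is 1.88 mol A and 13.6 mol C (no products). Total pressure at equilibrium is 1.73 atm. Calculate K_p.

K_p = 0.414 atm^-2

Basis: 1.88 mol A initially; let X = conversion of A. Extent ξ = 1.88X.
Species balance: n_A = 1.88 − 1.88X; n_C = 13.6 − 5.64X; n_D = 3.76X.
Summing: n_T = 15.5 − 3.76X.
At X = 0.616: n_A = 0.722, n_C = 10.1, n_D = 2.32, n_T = 13.2.
p_i = (n_i/n_T)·P. K_p = p_D^2 / (p_A p_C^3) = 0.414 atm^-2.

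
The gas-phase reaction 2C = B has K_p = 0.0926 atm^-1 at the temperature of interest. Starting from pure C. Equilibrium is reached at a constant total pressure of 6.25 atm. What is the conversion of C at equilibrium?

X = 0.451

Basis: 1 mol C initially; let X = conversion of C. Extent ξ = 0.5X.
Species balance: n_C = 1 − X; n_B = 0.5X.
Summing: n_T = 1 − 0.5X.
y_i = n_i/n_T, p_i = y_i·P. K_p = p_B / (p_C^2).
This yields a degree-2 equation in X; solving on (0,1), X = 0.451.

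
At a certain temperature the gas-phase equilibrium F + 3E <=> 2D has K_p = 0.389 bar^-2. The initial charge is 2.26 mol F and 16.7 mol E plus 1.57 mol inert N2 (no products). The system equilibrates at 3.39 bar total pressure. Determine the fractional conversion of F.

Let X = conversion of F (basis 2.26 mol F); extent of reaction ξ = 2.26X.
Moles: n_F = 2.26 − 2.26X; n_E = 16.7 − 6.78X; n_D = 4.52X; n_I = 1.57 (inert).
n_T = Σnᵢ = 20.5 − 4.52X.
With p_i = (n_i/n_T)P, K_p = p_D^2 / (p_F p_E^3).
This yields a degree-4 equation in X; solving on (0,1), X = 0.770.

X = 0.770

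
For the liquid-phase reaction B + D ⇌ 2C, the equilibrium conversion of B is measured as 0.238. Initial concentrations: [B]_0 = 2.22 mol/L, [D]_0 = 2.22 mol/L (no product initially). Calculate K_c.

Let X = conversion of B.
Concentrations: [B] = 2.22 − 2.22X; [D] = 2.22 − 2.22X; [C] = 4.44X.
At X = 0.238: [B] = 1.69, [D] = 1.69, [C] = 1.06.
K_c = [C]^2 / ([B] [D]) = 0.39.

K_c = 0.39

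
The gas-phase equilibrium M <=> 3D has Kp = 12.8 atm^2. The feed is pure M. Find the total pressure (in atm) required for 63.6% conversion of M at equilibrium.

P = 1.86 atm

Basis: 1 mol M initially; let X = conversion of M. Extent ξ = X.
Moles: n_M = 1 − X; n_D = 3X.
Total moles n_T = 1 + 2X.
Kp = p_D^3 / (p_M) with p_i = (n_i/n_T)·P.
At X = 0.636: the mole-fraction product g(X) = Π y_i^ν_i = 3.697. Since Kp = g(X)·P^{2}, P = (Kp/g)^(1/2) = (12.8/3.697)^(1/2) = 1.86 atm.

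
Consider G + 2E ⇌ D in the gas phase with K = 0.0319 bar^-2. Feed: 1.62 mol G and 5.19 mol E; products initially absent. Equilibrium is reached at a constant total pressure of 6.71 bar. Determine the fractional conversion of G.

X = 0.415

Let X = conversion of G (basis 1.62 mol G); extent of reaction ξ = 1.62X.
At extent ξ: n_G = 1.62 − 1.62X; n_E = 5.19 − 3.24X; n_D = 1.62X.
n_T = Σnᵢ = 6.81 − 3.24X.
With p_i = (n_i/n_T)P, K = p_D / (p_G p_E^2).
Equating to 0.0319 bar^-2 and solving on 0 < X < 1: X = 0.415.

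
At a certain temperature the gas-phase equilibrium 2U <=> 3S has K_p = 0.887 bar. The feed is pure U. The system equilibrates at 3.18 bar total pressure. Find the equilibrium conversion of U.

X = 0.346

Let X = conversion of U (basis 1 mol U); extent of reaction ξ = 0.5X.
Moles: n_U = 1 − X; n_S = 1.5X.
Total moles n_T = 1 + 0.5X.
Mole fractions y_i = n_i/n_T; K_p = p_S^3 / (p_U^2) with p_i = y_i·P.
Equating to 0.887 bar and solving on 0 < X < 1: X = 0.346.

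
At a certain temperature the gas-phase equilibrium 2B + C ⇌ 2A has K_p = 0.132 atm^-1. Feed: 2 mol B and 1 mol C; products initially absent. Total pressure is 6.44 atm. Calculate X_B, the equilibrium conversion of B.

X = 0.317

Let X = conversion of B (basis 2 mol B); extent of reaction ξ = X.
At extent ξ: n_B = 2 − 2X; n_C = 1 − X; n_A = 2X.
n_T = Σnᵢ = 3 − X.
Mole fractions y_i = n_i/n_T; K_p = p_A^2 / (p_B^2 p_C) with p_i = y_i·P.
Substituting and setting equal to 0.132 atm^-1 gives a polynomial in X; the root in (0,1) is X = 0.317.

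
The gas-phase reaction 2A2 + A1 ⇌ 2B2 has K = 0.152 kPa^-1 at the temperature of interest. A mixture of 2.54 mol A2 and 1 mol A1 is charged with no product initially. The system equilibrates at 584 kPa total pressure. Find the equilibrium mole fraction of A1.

y_A1 = 0.051

Basis: 1 mol A1 initially; let X = conversion of A1. Extent ξ = X.
Species balance: n_A2 = 2.54 − 2X; n_A1 = 1 − X; n_B2 = 2X.
n_T = Σnᵢ = 3.54 − X.
With p_i = (n_i/n_T)P, K = p_B2^2 / (p_A2^2 p_A1).
Setting this equal to 0.152 kPa^-1 and taking the physical root (0 < X < 1) gives X = 0.864.
Then n_A1 = 0.136, n_T = 2.68, so y_A1 = 0.051.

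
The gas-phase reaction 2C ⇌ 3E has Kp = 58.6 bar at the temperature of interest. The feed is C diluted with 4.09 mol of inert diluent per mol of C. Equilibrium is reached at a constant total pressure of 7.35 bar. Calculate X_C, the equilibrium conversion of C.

Basis: 1 mol C initially; let X = conversion of C. Extent ξ = 0.5X.
Mole table: n_C = 1 − X; n_E = 1.5X; n_I = 4.09 (inert).
Total moles n_T = 5.09 + 0.5X.
y_i = n_i/n_T, p_i = y_i·P. Kp = p_E^3 / (p_C^2).
Setting this equal to 58.6 bar and taking the physical root (0 < X < 1) gives X = 0.801.

X = 0.801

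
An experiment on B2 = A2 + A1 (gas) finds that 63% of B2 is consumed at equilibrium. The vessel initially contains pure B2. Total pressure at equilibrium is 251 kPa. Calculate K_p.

Let X = conversion of B2 (basis 1 mol B2); extent of reaction ξ = X.
Species balance: n_B2 = 1 − X; n_A2 = X; n_A1 = X.
n_T = Σnᵢ = 1 + X.
At X = 0.63: n_B2 = 0.37, n_A2 = 0.63, n_A1 = 0.63, n_T = 1.63.
p_i = (n_i/n_T)·P. K_p = p_A2 p_A1 / (p_B2) = 165 kPa.

K_p = 165 kPa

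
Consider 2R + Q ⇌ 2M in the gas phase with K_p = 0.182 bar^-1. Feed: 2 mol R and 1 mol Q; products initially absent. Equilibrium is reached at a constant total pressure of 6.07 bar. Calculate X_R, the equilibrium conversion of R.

X = 0.343

Take 2 mol R as basis and let X be its fractional conversion, so ξ = X.
Moles: n_R = 2 − 2X; n_Q = 1 − X; n_M = 2X.
Total moles n_T = 3 − X.
y_i = n_i/n_T, p_i = y_i·P. K_p = p_M^2 / (p_R^2 p_Q).
Equating to 0.182 bar^-1 and solving on 0 < X < 1: X = 0.343.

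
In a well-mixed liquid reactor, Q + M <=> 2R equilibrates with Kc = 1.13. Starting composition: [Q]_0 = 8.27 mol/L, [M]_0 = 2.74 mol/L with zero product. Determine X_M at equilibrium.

Let X = conversion of M; extent ξ = 2.74·X mol/L.
Concentrations: [Q] = 8.27 − 2.74X; [M] = 2.74 − 2.74X; [R] = 5.48X.
Kc = [R]^2 / ([Q] [M]).
Equating to 1.13: the physical root is X = 0.556.

X = 0.556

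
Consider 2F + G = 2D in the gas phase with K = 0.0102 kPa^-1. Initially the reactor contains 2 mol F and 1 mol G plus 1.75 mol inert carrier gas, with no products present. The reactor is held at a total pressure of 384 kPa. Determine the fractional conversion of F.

X = 0.420

Take 2 mol F as basis and let X be its fractional conversion, so ξ = X.
Species balance: n_F = 2 − 2X; n_G = 1 − X; n_D = 2X; n_I = 1.75 (inert).
n_T = Σnᵢ = 4.75 − X.
With p_i = (n_i/n_T)P, K = p_D^2 / (p_F^2 p_G).
Substituting and setting equal to 0.0102 kPa^-1 gives a polynomial in X; the root in (0,1) is X = 0.420.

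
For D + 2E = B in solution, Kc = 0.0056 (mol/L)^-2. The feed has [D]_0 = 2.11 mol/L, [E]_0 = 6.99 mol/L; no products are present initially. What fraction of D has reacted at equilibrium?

Let X = conversion of D; extent ξ = 2.11·X mol/L.
Concentrations: [D] = 2.11 − 2.11X; [E] = 6.99 − 4.22X; [B] = 2.11X.
Kc = [B] / ([D] [E]^2).
Solving Kc = 0.0056 for X ∈ (0,1): X = 0.179.

X = 0.179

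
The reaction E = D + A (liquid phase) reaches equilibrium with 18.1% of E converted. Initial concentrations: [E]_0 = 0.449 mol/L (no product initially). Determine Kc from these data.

Kc = 0.018 mol/L

Let X = conversion of E.
Concentrations: [E] = 0.449 − 0.449X; [D] = 0.449X; [A] = 0.449X.
At X = 0.181: [E] = 0.368, [D] = 0.0813, [A] = 0.0813.
Kc = [D] [A] / ([E]) = 0.018 mol/L.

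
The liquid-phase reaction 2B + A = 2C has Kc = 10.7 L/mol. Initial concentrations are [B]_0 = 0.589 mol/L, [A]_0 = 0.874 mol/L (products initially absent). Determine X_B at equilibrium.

X = 0.727

Let X = conversion of B; extent ξ = 0.589X/2 mol/L.
Concentrations: [B] = 0.589 − 0.589X; [A] = 0.874 − 0.294X; [C] = 0.589X.
Kc = [C]^2 / ([B]^2 [A]).
Equating to 10.7 L/mol: the physical root is X = 0.727.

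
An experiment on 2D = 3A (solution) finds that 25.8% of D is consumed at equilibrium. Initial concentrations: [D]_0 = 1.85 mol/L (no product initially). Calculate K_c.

K_c = 0.195 mol/L

Let X = conversion of D.
Concentrations: [D] = 1.85 − 1.85X; [A] = 2.78X.
At X = 0.258: [D] = 1.37, [A] = 0.716.
K_c = [A]^3 / ([D]^2) = 0.195 mol/L.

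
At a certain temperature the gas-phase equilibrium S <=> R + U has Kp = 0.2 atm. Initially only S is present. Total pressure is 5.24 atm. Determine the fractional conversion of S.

X = 0.192

Basis: 1 mol S initially; let X = conversion of S. Extent ξ = X.
At extent ξ: n_S = 1 − X; n_R = X; n_U = X.
Total moles n_T = 1 + X.
With p_i = (n_i/n_T)P, Kp = p_R p_U / (p_S).
Setting this equal to 0.2 atm and taking the physical root (0 < X < 1) gives X = 0.192.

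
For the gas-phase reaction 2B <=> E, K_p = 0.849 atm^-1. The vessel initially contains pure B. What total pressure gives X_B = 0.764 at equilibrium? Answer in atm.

Basis: 1 mol B initially; let X = conversion of B. Extent ξ = 0.5X.
Species balance: n_B = 1 − X; n_E = 0.5X.
n_T = Σnᵢ = 1 − 0.5X.
K_p = p_E / (p_B^2) with p_i = (n_i/n_T)·P.
At X = 0.764: the mole-fraction product g(X) = Π y_i^ν_i = 4.239. Since K_p = g(X)·P^{-1}, P = (g/K_p)^(1/1) = (4.239/0.849)^(1/1) = 4.99 atm.

P = 4.99 atm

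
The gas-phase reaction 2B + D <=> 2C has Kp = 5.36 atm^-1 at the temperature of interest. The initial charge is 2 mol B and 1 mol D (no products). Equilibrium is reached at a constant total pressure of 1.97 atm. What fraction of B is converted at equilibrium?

Let X = conversion of B (basis 2 mol B); extent of reaction ξ = X.
At extent ξ: n_B = 2 − 2X; n_D = 1 − X; n_C = 2X.
n_T = Σnᵢ = 3 − X.
With p_i = (n_i/n_T)P, Kp = p_C^2 / (p_B^2 p_D).
Substituting and setting equal to 5.36 atm^-1 gives a polynomial in X; the root in (0,1) is X = 0.576.

X = 0.576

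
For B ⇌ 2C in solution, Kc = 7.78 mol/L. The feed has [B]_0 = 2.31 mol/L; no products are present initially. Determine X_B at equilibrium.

Let X = conversion of B; extent ξ = 2.31·X mol/L.
Concentrations: [B] = 2.31 − 2.31X; [C] = 4.62X.
Kc = [C]^2 / ([B]).
Equating to 7.78 mol/L: the physical root is X = 0.589.

X = 0.589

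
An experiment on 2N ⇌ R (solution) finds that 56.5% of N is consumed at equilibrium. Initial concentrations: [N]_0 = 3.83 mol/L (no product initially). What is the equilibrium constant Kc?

Kc = 0.39 L/mol

Let X = conversion of N.
Concentrations: [N] = 3.83 − 3.83X; [R] = 1.92X.
At X = 0.565: [N] = 1.67, [R] = 1.08.
Kc = [R] / ([N]^2) = 0.39 L/mol.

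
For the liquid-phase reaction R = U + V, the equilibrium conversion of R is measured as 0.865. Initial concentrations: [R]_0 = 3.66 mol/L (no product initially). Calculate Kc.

Kc = 20.3 mol/L

Let X = conversion of R.
Concentrations: [R] = 3.66 − 3.66X; [U] = 3.66X; [V] = 3.66X.
At X = 0.865: [R] = 0.494, [U] = 3.17, [V] = 3.17.
Kc = [U] [V] / ([R]) = 20.3 mol/L.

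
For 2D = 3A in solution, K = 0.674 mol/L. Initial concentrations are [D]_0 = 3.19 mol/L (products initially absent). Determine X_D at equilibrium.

Let X = conversion of D; extent ξ = 3.19X/2 mol/L.
Concentrations: [D] = 3.19 − 3.19X; [A] = 4.79X.
K = [A]^3 / ([D]^2).
Equating to 0.674 mol/L: the physical root is X = 0.310.

X = 0.310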